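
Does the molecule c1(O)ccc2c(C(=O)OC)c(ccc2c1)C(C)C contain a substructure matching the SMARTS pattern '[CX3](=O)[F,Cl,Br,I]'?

No

The pattern [CX3](=O)[F,Cl,Br,I] describes a carbonyl carbon bonded to a halogen — an acyl halide.
The closest candidate here is a methyl-ester group (-C(=O)OCH3), but the carbonyl is bonded to -O-C, not to a halogen. No other fragment satisfies the full query, so there is no match.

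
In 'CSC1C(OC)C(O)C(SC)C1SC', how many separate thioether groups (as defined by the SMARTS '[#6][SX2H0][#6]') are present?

3

[#6][SX2H0][#6] is the SMARTS for a thioether: an aliphatic sulfur bridging two carbons with no H on the sulfur.
The molecule carries 3 separate instances of a methylthio ether (-SCH3) meeting every constraint; each maps to a distinct set of atoms, giving 3 matches.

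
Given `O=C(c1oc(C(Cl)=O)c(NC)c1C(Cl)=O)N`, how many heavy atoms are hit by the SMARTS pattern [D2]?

2

The query [D2] means: atom with exactly two heavy-atom neighbours.
Check the 16 heavy atoms by environment: 1× o (aromatic, D2) → match; 4× c (aromatic, D3) → no; 3× C (D3) → no; 3× O (D1) → no; 1× N (D1) → no; 1× N (D2) → match; 1× C (D1) → no; 2× Cl (D1) → no.
Summing the matching environments: 1 + 1 = 2 matching atoms.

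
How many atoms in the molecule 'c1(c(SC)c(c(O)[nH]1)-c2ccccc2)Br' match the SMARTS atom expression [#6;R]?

10

The query [#6;R] means: carbon that is part of a ring.
Check the 15 heavy atoms by environment: 1× n (aromatic, in 5-ring) → no; 4× c (aromatic, in 5-ring) → match; 1× Br (acyclic) → no; 1× S (acyclic) → no; 1× C (acyclic) → no; 6× c (aromatic, in 6-ring) → match; 1× O (acyclic) → no.
Summing the matching environments: 4 + 6 = 10 matching atoms.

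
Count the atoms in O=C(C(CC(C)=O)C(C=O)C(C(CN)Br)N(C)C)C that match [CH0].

2

The query [CH0] means: aliphatic carbon with no attached hydrogen.
Check the 19 heavy atoms by environment: 2× C (H2) → no; 5× C (H1) → no; 1× N (H0) → no; 4× C (H3) → no; 1× Br (H0) → no; 2× C (H0) → match; 3× O (H0) → no; 1× N (H2) → no.
That gives 2 matching atoms.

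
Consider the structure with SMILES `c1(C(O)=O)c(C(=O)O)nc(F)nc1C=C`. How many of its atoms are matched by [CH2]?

Check the 15 heavy atoms by environment: 2× n (aromatic, H0) → no; 4× c (aromatic, H0) → no; 2× C (H0) → no; 2× O (H0) → no; 2× O (H1) → no; 1× C (H1) → no; 1× C (H2) → match; 1× F (H0) → no.
That gives 1 matching atom.

1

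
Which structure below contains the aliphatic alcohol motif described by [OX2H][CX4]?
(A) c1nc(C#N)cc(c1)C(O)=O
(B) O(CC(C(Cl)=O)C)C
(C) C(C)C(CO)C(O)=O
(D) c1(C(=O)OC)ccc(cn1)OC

[OX2H][CX4] describes a hydroxyl oxygen bound to an sp3 (X4) carbon (an aliphatic alcohol).
(A) has a carboxylic acid group (-C(=O)OH) but the -OH is on a CX3 carbonyl carbon, not a CX4 carbon.
(B) has a methoxy ether (-OCH3) but the oxygen has H0 (ether), not H1.
(C) contains a hydroxyl group (-OH), which satisfies every atom and bond constraint.
(D) has a methoxy ether (-OCH3) but the oxygen has H0 (ether), not H1.
So the answer is (C).

C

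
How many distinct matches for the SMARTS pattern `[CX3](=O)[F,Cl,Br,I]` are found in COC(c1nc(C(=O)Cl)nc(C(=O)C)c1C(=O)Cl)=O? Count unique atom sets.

[CX3](=O)[F,Cl,Br,I] is the SMARTS for an acyl halide: a carbonyl carbon bonded to a halogen.
The molecule carries 2 separate instances of an acyl chloride (-C(=O)Cl) meeting every constraint; each maps to a distinct set of atoms, giving 2 matches.

2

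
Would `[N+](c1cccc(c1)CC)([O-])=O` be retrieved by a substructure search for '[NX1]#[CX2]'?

The pattern [NX1]#[CX2] describes a nitrogen triple-bonded to a two-connected carbon — a nitrile.
The closest candidate here is a nitro group (-[N+](=O)[O-]), but there is no C#N triple bond. No other fragment satisfies the full query, so there is no match.

No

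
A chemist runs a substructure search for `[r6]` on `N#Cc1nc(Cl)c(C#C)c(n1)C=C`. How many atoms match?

6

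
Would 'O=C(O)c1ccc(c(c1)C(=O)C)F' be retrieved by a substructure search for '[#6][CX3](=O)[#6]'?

Yes

The pattern [#6][CX3](=O)[#6] describes a carbonyl carbon (no H) flanked by two carbons — a ketone.
The molecule carries an acetyl/ketone group (-C(=O)CH3), whose atoms satisfy every constraint of the query, so the pattern matches.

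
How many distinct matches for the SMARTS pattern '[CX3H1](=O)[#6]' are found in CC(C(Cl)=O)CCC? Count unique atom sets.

[CX3H1](=O)[#6] is the SMARTS for an aldehyde: an sp2 carbon with one H, double-bonded to O and single-bonded to carbon.
No fragment in the molecule satisfies every constraint, giving 0 matches.

0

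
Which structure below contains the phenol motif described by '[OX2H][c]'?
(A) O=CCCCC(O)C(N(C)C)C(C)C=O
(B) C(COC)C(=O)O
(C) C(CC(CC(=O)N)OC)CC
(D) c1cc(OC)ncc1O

[OX2H][c] describes a hydroxyl oxygen attached to an aromatic carbon (a phenol).
(A) has a hydroxyl group (-OH) but the -OH is on an aliphatic carbon, not an aromatic c.
(B) has a methoxy ether (-OCH3) but the oxygen has H0, not H1.
(C) has a methoxy ether (-OCH3) but the oxygen has H0, not H1.
(D) contains a hydroxyl group (-OH), which satisfies every atom and bond constraint.
So the answer is (D).

D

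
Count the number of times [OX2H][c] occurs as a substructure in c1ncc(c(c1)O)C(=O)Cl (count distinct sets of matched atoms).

[OX2H][c] is the SMARTS for a phenol: a hydroxyl oxygen attached to an aromatic carbon.
Exactly one fragment in the molecule meets all constraints, giving 1 match.

1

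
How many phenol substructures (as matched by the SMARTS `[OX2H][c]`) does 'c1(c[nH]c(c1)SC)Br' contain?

0

[OX2H][c] is the SMARTS for a phenol: a hydroxyl oxygen attached to an aromatic carbon.
No fragment in the molecule satisfies every constraint, giving 0 matches.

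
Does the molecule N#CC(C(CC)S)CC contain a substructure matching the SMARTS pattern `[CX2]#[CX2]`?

No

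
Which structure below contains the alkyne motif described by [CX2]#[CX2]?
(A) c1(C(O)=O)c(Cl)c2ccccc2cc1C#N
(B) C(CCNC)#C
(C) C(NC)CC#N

[CX2]#[CX2] describes a carbon-carbon triple bond (an alkyne).
(A) has a nitrile (-C#N) but the triple bond is C#N, not C#C.
(B) contains an ethynyl group (-C#CH), which satisfies every atom and bond constraint.
(C) has a nitrile (-C#N) but the triple bond is C#N, not C#C.
So the answer is (B).

B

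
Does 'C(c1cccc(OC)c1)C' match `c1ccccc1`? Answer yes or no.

The pattern c1ccccc1 describes six aromatic carbons in a ring — a benzene ring.
The required atom environment is present in the molecule, so the pattern matches.

Yes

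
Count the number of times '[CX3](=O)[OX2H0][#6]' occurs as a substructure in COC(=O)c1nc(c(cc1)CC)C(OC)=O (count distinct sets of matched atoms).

[CX3](=O)[OX2H0][#6] is the SMARTS for an ester: a carbonyl carbon bonded to an oxygen that is itself bonded to carbon (no H on that O).
The molecule carries 2 separate instances of a methyl-ester group (-C(=O)OCH3) meeting every constraint; each maps to a distinct set of atoms, giving 2 matches.

2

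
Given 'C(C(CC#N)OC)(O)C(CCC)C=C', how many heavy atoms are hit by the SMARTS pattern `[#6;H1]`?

4

The query [#6;H1] means: any carbon bearing exactly one hydrogen.
Check the 14 heavy atoms by environment: 2× C (H3) → no; 4× C (H2) → no; 4× C (H1) → match; 1× O (H0) → no; 1× C (H0) → no; 1× N (H0) → no; 1× O (H1) → no.
That gives 4 matching atoms.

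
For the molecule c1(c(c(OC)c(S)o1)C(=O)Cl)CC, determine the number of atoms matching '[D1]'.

The query [D1] means: atom with exactly one heavy-atom neighbour (degree 1).
Check the 13 heavy atoms by environment: 1× o (aromatic, D2) → no; 4× c (aromatic, D3) → no; 1× C (D2) → no; 2× C (D1) → match; 1× S (D1) → match; 1× O (D2) → no; 1× C (D3) → no; 1× O (D1) → match; 1× Cl (D1) → match.
Summing the matching environments: 2 + 1 + 1 + 1 = 5 matching atoms.

5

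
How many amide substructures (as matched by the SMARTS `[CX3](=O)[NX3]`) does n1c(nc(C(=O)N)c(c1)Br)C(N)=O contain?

2

[CX3](=O)[NX3] is the SMARTS for an amide: a carbonyl carbon bonded to a trivalent nitrogen.
The molecule carries 2 separate instances of a primary amide (-C(=O)NH2) meeting every constraint; each maps to a distinct set of atoms, giving 2 matches.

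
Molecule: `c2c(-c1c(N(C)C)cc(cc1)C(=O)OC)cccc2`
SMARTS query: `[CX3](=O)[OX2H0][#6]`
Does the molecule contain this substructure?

The pattern [CX3](=O)[OX2H0][#6] describes a carbonyl carbon bonded to an oxygen that is itself bonded to carbon (no H on that O) — an ester.
The molecule carries a methyl-ester group (-C(=O)OCH3), whose atoms satisfy every constraint of the query, so the pattern matches.

Yes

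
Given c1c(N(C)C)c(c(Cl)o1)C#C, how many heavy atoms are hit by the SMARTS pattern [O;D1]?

0

The query [O;D1] means: aliphatic oxygen bonded to exactly one heavy atom.
Check the 11 heavy atoms by environment: 1× o (aromatic, D2) → no; 1× c (aromatic, D2) → no; 3× c (aromatic, D3) → no; 1× C (D2) → no; 3× C (D1) → no; 1× Cl (D1) → no; 1× N (D3) → no.
No environment satisfies the query, so 0 matching atoms.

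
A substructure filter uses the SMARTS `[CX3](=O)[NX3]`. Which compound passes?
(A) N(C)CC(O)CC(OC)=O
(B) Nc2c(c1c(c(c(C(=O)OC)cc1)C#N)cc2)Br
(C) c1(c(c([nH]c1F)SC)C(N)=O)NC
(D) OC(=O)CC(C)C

C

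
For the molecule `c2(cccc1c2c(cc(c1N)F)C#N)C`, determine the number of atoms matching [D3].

Check the 15 heavy atoms by environment: 6× c (aromatic, D3) → match; 4× c (aromatic, D2) → no; 1× C (D2) → no; 2× N (D1) → no; 1× F (D1) → no; 1× C (D1) → no.
That gives 6 matching atoms.

6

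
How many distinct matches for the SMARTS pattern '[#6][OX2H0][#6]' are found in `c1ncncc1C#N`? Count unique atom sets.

[#6][OX2H0][#6] is the SMARTS for an ether: an aliphatic oxygen bridging two carbons with no H on the oxygen.
No fragment in the molecule satisfies every constraint, giving 0 matches.

0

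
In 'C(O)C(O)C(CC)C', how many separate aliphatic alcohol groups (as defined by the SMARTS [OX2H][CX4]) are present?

2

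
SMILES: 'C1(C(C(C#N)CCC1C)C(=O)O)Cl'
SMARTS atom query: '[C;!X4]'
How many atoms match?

The query [C;!X4] means: aliphatic carbon that does not have four total connections.
Check the 13 heavy atoms by environment: 7× C (X4) → no; 1× Cl (X1) → no; 1× C (X3) → match; 1× O (X1) → no; 1× O (X2) → no; 1× C (X2) → match; 1× N (X1) → no.
Summing the matching environments: 1 + 1 = 2 matching atoms.

2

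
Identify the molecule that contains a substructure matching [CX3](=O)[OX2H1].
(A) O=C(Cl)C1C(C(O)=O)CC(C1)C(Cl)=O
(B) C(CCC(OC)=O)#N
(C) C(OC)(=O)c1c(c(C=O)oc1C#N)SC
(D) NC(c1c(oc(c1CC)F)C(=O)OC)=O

A

[CX3](=O)[OX2H1] describes an sp2 carbon double-bonded to O and single-bonded to an -OH oxygen (a carboxylic acid).
(A) contains a carboxylic acid group (-C(=O)OH), which satisfies every atom and bond constraint.
(B) has a methyl-ester group (-C(=O)OCH3) but the singly-bonded O has no H (OX2H0, not OX2H1).
(C) has an aldehyde (-CHO) but there is no singly-bonded oxygen on the carbonyl carbon.
(D) has a methyl-ester group (-C(=O)OCH3) but the singly-bonded O has no H (OX2H0, not OX2H1).
So the answer is (A).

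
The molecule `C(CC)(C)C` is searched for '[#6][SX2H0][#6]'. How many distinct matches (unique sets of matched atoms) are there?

[#6][SX2H0][#6] is the SMARTS for a thioether: an aliphatic sulfur bridging two carbons with no H on the sulfur.
No fragment in the molecule satisfies every constraint, giving 0 matches.

0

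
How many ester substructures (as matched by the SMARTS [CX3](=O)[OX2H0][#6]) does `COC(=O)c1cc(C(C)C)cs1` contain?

1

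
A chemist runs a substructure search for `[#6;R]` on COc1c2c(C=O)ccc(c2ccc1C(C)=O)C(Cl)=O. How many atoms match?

Check the 20 heavy atoms by environment: 10× c (aromatic, in 6-ring) → match; 5× C (acyclic) → no; 4× O (acyclic) → no; 1× Cl (acyclic) → no.
That gives 10 matching atoms.

10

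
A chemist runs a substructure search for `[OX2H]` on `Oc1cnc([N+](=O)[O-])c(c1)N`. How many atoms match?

The query [OX2H] means: aliphatic oxygen with two connections, one of which is H — an -OH oxygen.
Check the 11 heavy atoms by environment: 1× n (aromatic, H0, X2) → no; 2× c (aromatic, H1, X3) → no; 3× c (aromatic, H0, X3) → no; 1× O (H1, X2) → match; 1× N (H2, X3) → no; 1× N (charge +1, H0, X3) → no; 1× O (charge -1, H0, X1) → no; 1× O (H0, X1) → no.
That gives 1 matching atom.

1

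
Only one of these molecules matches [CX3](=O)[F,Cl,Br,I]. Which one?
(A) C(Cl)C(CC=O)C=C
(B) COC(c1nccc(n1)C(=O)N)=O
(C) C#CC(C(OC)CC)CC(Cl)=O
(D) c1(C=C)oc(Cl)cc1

C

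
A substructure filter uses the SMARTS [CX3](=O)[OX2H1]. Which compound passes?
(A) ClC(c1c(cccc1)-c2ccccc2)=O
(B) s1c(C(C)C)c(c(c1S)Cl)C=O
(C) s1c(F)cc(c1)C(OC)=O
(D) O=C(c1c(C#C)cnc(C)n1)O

D

[CX3](=O)[OX2H1] describes an sp2 carbon double-bonded to O and single-bonded to an -OH oxygen (a carboxylic acid).
(A) has an acyl chloride (-C(=O)Cl) but the carbonyl is bonded to Cl, not to an -OH oxygen.
(B) has an aldehyde (-CHO) but there is no singly-bonded oxygen on the carbonyl carbon.
(C) has a methyl-ester group (-C(=O)OCH3) but the singly-bonded O has no H (OX2H0, not OX2H1).
(D) contains a carboxylic acid group (-C(=O)OH), which satisfies every atom and bond constraint.
So the answer is (D).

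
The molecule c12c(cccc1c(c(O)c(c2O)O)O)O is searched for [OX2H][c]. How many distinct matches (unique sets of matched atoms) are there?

[OX2H][c] is the SMARTS for a phenol: a hydroxyl oxygen attached to an aromatic carbon.
The molecule carries 5 separate instances of a hydroxyl group (-OH) meeting every constraint; each maps to a distinct set of atoms, giving 5 matches.

5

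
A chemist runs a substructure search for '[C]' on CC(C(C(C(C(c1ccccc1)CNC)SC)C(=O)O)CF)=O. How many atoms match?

The query [C] means: uppercase C matches aliphatic (non-aromatic) carbon only.
Check the 23 heavy atoms by environment: 11× C → match; 3× O → no; 1× S → no; 6× c (aromatic) → no; 1× F → no; 1× N → no.
That gives 11 matching atoms.

11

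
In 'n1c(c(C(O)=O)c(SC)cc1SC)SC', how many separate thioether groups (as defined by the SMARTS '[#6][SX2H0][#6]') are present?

[#6][SX2H0][#6] is the SMARTS for a thioether: an aliphatic sulfur bridging two carbons with no H on the sulfur.
The molecule carries 3 separate instances of a methylthio ether (-SCH3) meeting every constraint; each maps to a distinct set of atoms, giving 3 matches.

3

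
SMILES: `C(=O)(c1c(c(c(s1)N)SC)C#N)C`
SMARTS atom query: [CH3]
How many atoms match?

2

The query [CH3] means: aliphatic carbon with exactly three hydrogens.
Check the 13 heavy atoms by environment: 1× s (aromatic, H0) → no; 4× c (aromatic, H0) → no; 2× C (H0) → no; 1× N (H0) → no; 1× N (H2) → no; 1× O (H0) → no; 2× C (H3) → match; 1× S (H0) → no.
That gives 2 matching atoms.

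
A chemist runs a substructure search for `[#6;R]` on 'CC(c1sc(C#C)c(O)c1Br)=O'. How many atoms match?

Check the 12 heavy atoms by environment: 1× s (aromatic, in 5-ring) → no; 4× c (aromatic, in 5-ring) → match; 2× O (acyclic) → no; 1× Br (acyclic) → no; 4× C (acyclic) → no.
That gives 4 matching atoms.

4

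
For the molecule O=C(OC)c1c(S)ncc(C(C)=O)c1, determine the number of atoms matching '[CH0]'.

2

The query [CH0] means: aliphatic carbon with no attached hydrogen.
Check the 14 heavy atoms by environment: 1× n (aromatic, H0) → no; 3× c (aromatic, H0) → no; 2× c (aromatic, H1) → no; 2× C (H0) → match; 3× O (H0) → no; 2× C (H3) → no; 1× S (H1) → no.
That gives 2 matching atoms.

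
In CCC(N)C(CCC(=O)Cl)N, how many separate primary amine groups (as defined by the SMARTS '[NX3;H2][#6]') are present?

[NX3;H2][#6] is the SMARTS for a primary amine: a trivalent nitrogen with two H attached to carbon.
The molecule carries 2 separate instances of a primary amino group (-NH2) meeting every constraint; each maps to a distinct set of atoms, giving 2 matches.

2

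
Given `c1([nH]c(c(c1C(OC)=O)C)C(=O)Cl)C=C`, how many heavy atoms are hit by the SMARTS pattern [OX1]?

2

The query [OX1] means: aliphatic oxygen with one total connection — typically a carbonyl =O or an oxide.
Check the 15 heavy atoms by environment: 1× n (aromatic, X3) → no; 4× c (aromatic, X3) → no; 4× C (X3) → no; 2× O (X1) → match; 1× Cl (X1) → no; 1× O (X2) → no; 2× C (X4) → no.
That gives 2 matching atoms.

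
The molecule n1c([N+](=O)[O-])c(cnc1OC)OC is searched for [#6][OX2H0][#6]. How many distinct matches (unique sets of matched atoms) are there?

2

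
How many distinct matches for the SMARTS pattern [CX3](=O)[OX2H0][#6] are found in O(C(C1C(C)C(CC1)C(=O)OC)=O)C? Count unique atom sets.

2

[CX3](=O)[OX2H0][#6] is the SMARTS for an ester: a carbonyl carbon bonded to an oxygen that is itself bonded to carbon (no H on that O).
The molecule carries 2 separate instances of a methyl-ester group (-C(=O)OCH3) meeting every constraint; each maps to a distinct set of atoms, giving 2 matches.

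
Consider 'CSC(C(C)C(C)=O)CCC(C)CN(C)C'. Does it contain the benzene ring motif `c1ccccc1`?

No

The pattern c1ccccc1 describes six aromatic carbons in a ring — a benzene ring.
The closest candidate here is a methyl group (-CH3), but no six-membered all-carbon aromatic ring is present. No other fragment satisfies the full query, so there is no match.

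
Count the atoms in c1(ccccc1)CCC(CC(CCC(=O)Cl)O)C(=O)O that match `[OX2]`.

2

The query [OX2] means: aliphatic oxygen with two total connections — ether, hydroxyl, or ester single-bond O.
Check the 20 heavy atoms by environment: 7× C (X4) → no; 6× c (aromatic, X3) → no; 2× O (X2) → match; 2× C (X3) → no; 2× O (X1) → no; 1× Cl (X1) → no.
That gives 2 matching atoms.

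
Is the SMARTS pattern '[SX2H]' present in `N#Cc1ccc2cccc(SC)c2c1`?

No

The pattern [SX2H] describes an aliphatic sulfur with two connections, one being H — a thiol.
The closest candidate here is a methylthio ether (-SCH3), but the sulfur has H0 (bonded to two carbons), not H1. No other fragment satisfies the full query, so there is no match.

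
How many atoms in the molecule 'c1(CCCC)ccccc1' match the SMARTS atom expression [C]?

The query [C] means: uppercase C matches aliphatic (non-aromatic) carbon only.
Check the 10 heavy atoms by environment: 4× C → match; 6× c (aromatic) → no.
That gives 4 matching atoms.

4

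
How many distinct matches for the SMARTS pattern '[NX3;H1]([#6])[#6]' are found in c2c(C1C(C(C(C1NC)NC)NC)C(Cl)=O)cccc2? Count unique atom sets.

3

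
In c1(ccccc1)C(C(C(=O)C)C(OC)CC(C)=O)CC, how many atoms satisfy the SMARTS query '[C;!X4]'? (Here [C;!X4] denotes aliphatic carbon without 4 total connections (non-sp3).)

Check the 20 heavy atoms by environment: 9× C (X4) → no; 2× C (X3) → match; 2× O (X1) → no; 1× O (X2) → no; 6× c (aromatic, X3) → no.
That gives 2 matching atoms.

2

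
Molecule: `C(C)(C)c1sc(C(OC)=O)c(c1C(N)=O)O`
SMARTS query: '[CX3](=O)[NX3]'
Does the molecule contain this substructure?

Yes

The pattern [CX3](=O)[NX3] describes a carbonyl carbon bonded to a trivalent nitrogen — an amide.
The molecule carries a primary amide (-C(=O)NH2), whose atoms satisfy every constraint of the query, so the pattern matches.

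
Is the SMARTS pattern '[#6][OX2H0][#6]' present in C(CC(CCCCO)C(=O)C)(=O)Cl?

The pattern [#6][OX2H0][#6] describes an aliphatic oxygen bridging two carbons with no H on the oxygen — an ether.
The closest candidate here is a hydroxyl group (-OH), but the oxygen has H1, not H0 bridging two carbons. No other fragment satisfies the full query, so there is no match.

No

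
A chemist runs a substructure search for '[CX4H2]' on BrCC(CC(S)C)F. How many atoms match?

2

The query [CX4H2] means: sp3 carbon (X4) with exactly two hydrogens.
Check the 8 heavy atoms by environment: 2× C (H2, X4) → match; 2× C (H1, X4) → no; 1× C (H3, X4) → no; 1× S (H1, X2) → no; 1× F (H0, X1) → no; 1× Br (H0, X1) → no.
That gives 2 matching atoms.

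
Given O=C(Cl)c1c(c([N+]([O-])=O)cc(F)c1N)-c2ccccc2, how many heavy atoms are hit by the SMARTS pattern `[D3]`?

8

Check the 20 heavy atoms by environment: 6× c (aromatic, D3) → match; 6× c (aromatic, D2) → no; 1× C (D3) → match; 2× O (D1) → no; 1× Cl (D1) → no; 1× F (D1) → no; 1× N (charge +1, D3) → match; 1× O (charge -1, D1) → no; 1× N (D1) → no.
Summing the matching environments: 6 + 1 + 1 = 8 matching atoms.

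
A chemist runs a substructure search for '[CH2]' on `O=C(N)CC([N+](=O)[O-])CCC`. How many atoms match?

3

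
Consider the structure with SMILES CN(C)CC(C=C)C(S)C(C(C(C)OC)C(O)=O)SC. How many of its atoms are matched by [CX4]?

The query [CX4] means: C with X4: aliphatic carbon with exactly 4 total connections (bonds + H).
Check the 20 heavy atoms by environment: 11× C (X4) → match; 3× C (X3) → no; 1× O (X1) → no; 2× O (X2) → no; 2× S (X2) → no; 1× N (X3) → no.
That gives 11 matching atoms.

11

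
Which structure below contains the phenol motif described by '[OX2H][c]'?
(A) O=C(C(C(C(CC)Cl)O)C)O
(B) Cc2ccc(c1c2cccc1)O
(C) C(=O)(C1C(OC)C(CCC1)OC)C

B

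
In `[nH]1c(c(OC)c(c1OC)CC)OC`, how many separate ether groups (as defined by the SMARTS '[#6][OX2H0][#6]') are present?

[#6][OX2H0][#6] is the SMARTS for an ether: an aliphatic oxygen bridging two carbons with no H on the oxygen.
The molecule carries 3 separate instances of a methoxy ether (-OCH3) meeting every constraint; each maps to a distinct set of atoms, giving 3 matches.

3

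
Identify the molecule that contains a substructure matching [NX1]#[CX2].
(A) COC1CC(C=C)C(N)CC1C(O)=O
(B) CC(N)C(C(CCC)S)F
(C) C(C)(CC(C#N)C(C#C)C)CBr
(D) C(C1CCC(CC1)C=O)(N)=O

C

[NX1]#[CX2] describes a nitrogen triple-bonded to a two-connected carbon (a nitrile).
(A) has a primary amino group (-NH2) but the nitrogen is NX3 (three connections), not NX1 triple-bonded.
(B) has a primary amino group (-NH2) but the nitrogen is NX3 (three connections), not NX1 triple-bonded.
(C) contains a nitrile (-C#N), which satisfies every atom and bond constraint.
(D) has a primary amide (-C(=O)NH2) but the nitrogen is NX3, not NX1.
So the answer is (C).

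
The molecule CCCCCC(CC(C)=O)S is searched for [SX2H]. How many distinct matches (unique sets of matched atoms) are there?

[SX2H] is the SMARTS for a thiol: an aliphatic sulfur with two connections, one being H.
Exactly one fragment in the molecule meets all constraints, giving 1 match.

1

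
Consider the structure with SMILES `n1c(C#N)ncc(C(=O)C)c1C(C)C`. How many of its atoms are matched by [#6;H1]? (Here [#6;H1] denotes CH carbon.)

The query [#6;H1] means: any carbon bearing exactly one hydrogen.
Check the 14 heavy atoms by environment: 2× n (aromatic, H0) → no; 3× c (aromatic, H0) → no; 1× c (aromatic, H1) → match; 2× C (H0) → no; 1× N (H0) → no; 1× O (H0) → no; 3× C (H3) → no; 1× C (H1) → match.
Summing the matching environments: 1 + 1 = 2 matching atoms.

2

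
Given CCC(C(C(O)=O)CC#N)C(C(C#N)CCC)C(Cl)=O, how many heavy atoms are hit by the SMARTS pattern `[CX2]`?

2

The query [CX2] means: C with X2: aliphatic carbon with exactly 2 total connections.
Check the 20 heavy atoms by environment: 10× C (X4) → no; 2× C (X3) → no; 2× O (X1) → no; 1× O (X2) → no; 1× Cl (X1) → no; 2× C (X2) → match; 2× N (X1) → no.
That gives 2 matching atoms.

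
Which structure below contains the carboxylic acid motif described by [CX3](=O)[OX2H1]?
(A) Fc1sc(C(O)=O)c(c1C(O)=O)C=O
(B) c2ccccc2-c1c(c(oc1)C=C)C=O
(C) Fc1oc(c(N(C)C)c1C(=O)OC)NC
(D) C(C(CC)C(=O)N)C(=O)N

A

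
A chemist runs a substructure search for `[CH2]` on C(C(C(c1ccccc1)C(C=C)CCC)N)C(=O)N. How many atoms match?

4

The query [CH2] means: aliphatic carbon with exactly two hydrogens.
Check the 19 heavy atoms by environment: 4× C (H2) → match; 4× C (H1) → no; 1× C (H3) → no; 1× c (aromatic, H0) → no; 5× c (aromatic, H1) → no; 2× N (H2) → no; 1× C (H0) → no; 1× O (H0) → no.
That gives 4 matching atoms.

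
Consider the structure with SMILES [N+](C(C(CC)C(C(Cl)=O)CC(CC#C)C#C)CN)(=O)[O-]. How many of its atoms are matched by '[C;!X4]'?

The query [C;!X4] means: aliphatic carbon that does not have four total connections.
Check the 20 heavy atoms by environment: 9× C (X4) → no; 1× N (X3) → no; 4× C (X2) → match; 1× C (X3) → match; 2× O (X1) → no; 1× Cl (X1) → no; 1× N (charge +1, X3) → no; 1× O (charge -1, X1) → no.
Summing the matching environments: 4 + 1 = 5 matching atoms.

5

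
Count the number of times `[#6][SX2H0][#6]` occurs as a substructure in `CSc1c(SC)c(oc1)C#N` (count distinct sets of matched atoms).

2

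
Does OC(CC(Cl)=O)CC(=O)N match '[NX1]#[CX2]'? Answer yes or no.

The pattern [NX1]#[CX2] describes a nitrogen triple-bonded to a two-connected carbon — a nitrile.
The closest candidate here is a primary amide (-C(=O)NH2), but the nitrogen is NX3, not NX1. No other fragment satisfies the full query, so there is no match.

No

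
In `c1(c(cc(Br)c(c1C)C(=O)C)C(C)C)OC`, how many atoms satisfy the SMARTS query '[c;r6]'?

The query [c;r6] means: aromatic carbon that belongs to a six-membered ring.
Check the 16 heavy atoms by environment: 6× c (aromatic, in 6-ring) → match; 7× C (acyclic) → no; 2× O (acyclic) → no; 1× Br (acyclic) → no.
That gives 6 matching atoms.

6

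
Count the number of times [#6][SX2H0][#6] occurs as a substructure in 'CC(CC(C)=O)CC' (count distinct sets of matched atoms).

0

[#6][SX2H0][#6] is the SMARTS for a thioether: an aliphatic sulfur bridging two carbons with no H on the sulfur.
No fragment in the molecule satisfies every constraint, giving 0 matches.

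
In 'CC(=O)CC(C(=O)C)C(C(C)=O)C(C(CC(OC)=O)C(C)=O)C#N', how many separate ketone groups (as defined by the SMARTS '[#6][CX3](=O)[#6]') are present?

[#6][CX3](=O)[#6] is the SMARTS for a ketone: a carbonyl carbon (no H) flanked by two carbons.
The molecule carries 4 separate instances of an acetyl/ketone group (-C(=O)CH3) meeting every constraint; each maps to a distinct set of atoms, giving 4 matches.

4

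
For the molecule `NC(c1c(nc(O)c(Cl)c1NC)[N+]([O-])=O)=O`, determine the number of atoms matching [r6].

The query [r6] means: r6 matches atoms in a six-membered ring.
Check the 16 heavy atoms by environment: 1× n (aromatic, in 6-ring) → match; 5× c (aromatic, in 6-ring) → match; 2× C (acyclic) → no; 3× O (acyclic) → no; 2× N (acyclic) → no; 1× N (charge +1, acyclic) → no; 1× O (charge -1, acyclic) → no; 1× Cl (acyclic) → no.
Summing the matching environments: 1 + 5 = 6 matching atoms.

6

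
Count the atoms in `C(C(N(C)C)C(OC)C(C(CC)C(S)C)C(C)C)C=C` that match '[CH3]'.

7

The query [CH3] means: aliphatic carbon with exactly three hydrogens.
Check the 20 heavy atoms by environment: 3× C (H2) → no; 7× C (H1) → no; 7× C (H3) → match; 1× N (H0) → no; 1× O (H0) → no; 1× S (H1) → no.
That gives 7 matching atoms.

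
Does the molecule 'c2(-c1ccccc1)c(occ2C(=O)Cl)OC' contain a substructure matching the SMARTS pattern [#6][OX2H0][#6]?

Yes

The pattern [#6][OX2H0][#6] describes an aliphatic oxygen bridging two carbons with no H on the oxygen — an ether.
The molecule carries a methoxy ether (-OCH3), whose atoms satisfy every constraint of the query, so the pattern matches.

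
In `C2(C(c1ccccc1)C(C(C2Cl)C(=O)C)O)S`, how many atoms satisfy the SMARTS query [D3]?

The query [D3] means: atom with exactly three heavy-atom neighbours.
Check the 17 heavy atoms by environment: 6× C (D3) → match; 2× O (D1) → no; 1× C (D1) → no; 1× c (aromatic, D3) → match; 5× c (aromatic, D2) → no; 1× S (D1) → no; 1× Cl (D1) → no.
Summing the matching environments: 6 + 1 = 7 matching atoms.

7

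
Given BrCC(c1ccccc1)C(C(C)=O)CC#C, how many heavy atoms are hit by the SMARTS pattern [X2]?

2

The query [X2] means: any atom with exactly two total connections (bonds + H).
Check the 16 heavy atoms by environment: 5× C (X4) → no; 1× C (X3) → no; 1× O (X1) → no; 6× c (aromatic, X3) → no; 2× C (X2) → match; 1× Br (X1) → no.
That gives 2 matching atoms.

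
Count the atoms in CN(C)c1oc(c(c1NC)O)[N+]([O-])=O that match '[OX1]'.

2

Check the 14 heavy atoms by environment: 1× o (aromatic, X2) → no; 4× c (aromatic, X3) → no; 2× N (X3) → no; 3× C (X4) → no; 1× N (charge +1, X3) → no; 1× O (charge -1, X1) → match; 1× O (X1) → match; 1× O (X2) → no.
Summing the matching environments: 1 + 1 = 2 matching atoms.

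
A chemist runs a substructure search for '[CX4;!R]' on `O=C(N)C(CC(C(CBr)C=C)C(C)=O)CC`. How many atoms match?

Check the 16 heavy atoms by environment: 8× C (X4, acyclic) → match; 4× C (X3, acyclic) → no; 2× O (X1, acyclic) → no; 1× N (X3, acyclic) → no; 1× Br (X1, acyclic) → no.
That gives 8 matching atoms.

8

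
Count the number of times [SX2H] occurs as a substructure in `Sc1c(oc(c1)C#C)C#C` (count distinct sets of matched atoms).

1

[SX2H] is the SMARTS for a thiol: an aliphatic sulfur with two connections, one being H.
Exactly one fragment in the molecule meets all constraints, giving 1 match.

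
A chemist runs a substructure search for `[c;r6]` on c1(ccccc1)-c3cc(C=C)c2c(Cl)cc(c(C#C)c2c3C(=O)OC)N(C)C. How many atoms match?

The query [c;r6] means: aromatic carbon that belongs to a six-membered ring.
Check the 28 heavy atoms by environment: 16× c (aromatic, in 6-ring) → match; 1× N (acyclic) → no; 8× C (acyclic) → no; 1× Cl (acyclic) → no; 2× O (acyclic) → no.
That gives 16 matching atoms.

16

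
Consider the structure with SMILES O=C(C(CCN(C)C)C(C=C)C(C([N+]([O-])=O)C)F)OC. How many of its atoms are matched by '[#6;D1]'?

5

The query [#6;D1] means: carbon bonded to exactly one heavy atom.
Check the 20 heavy atoms by environment: 5× C (D1) → match; 5× C (D3) → no; 3× C (D2) → no; 1× F (D1) → no; 1× N (D3) → no; 2× O (D1) → no; 1× O (D2) → no; 1× N (charge +1, D3) → no; 1× O (charge -1, D1) → no.
That gives 5 matching atoms.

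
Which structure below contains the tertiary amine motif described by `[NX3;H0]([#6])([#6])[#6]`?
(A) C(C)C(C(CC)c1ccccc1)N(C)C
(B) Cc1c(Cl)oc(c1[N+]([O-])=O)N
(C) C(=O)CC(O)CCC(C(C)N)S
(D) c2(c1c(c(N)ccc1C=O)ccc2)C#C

A

[NX3;H0]([#6])([#6])[#6] describes a trivalent nitrogen with no H, bonded to three carbons (a tertiary amine).
(A) contains a dimethylamino group (-N(CH3)2), which satisfies every atom and bond constraint.
(B) has a primary amino group (-NH2) but the nitrogen has H2, not H0 with three carbons.
(C) has a primary amino group (-NH2) but the nitrogen has H2, not H0 with three carbons.
(D) has a primary amino group (-NH2) but the nitrogen has H2, not H0 with three carbons.
So the answer is (A).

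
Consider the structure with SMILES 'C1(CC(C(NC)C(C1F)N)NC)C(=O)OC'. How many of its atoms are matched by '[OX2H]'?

The query [OX2H] means: aliphatic oxygen with two connections, one of which is H — an -OH oxygen.
Check the 16 heavy atoms by environment: 5× C (H1, X4) → no; 1× C (H2, X4) → no; 1× C (H0, X3) → no; 1× O (H0, X1) → no; 1× O (H0, X2) → no; 3× C (H3, X4) → no; 2× N (H1, X3) → no; 1× N (H2, X3) → no; 1× F (H0, X1) → no.
No environment satisfies the query, so 0 matching atoms.

0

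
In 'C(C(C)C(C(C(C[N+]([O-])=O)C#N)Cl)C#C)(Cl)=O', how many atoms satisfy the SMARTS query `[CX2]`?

The query [CX2] means: C with X2: aliphatic carbon with exactly 2 total connections.
Check the 17 heavy atoms by environment: 6× C (X4) → no; 2× Cl (X1) → no; 1× N (charge +1, X3) → no; 1× O (charge -1, X1) → no; 2× O (X1) → no; 3× C (X2) → match; 1× N (X1) → no; 1× C (X3) → no.
That gives 3 matching atoms.

3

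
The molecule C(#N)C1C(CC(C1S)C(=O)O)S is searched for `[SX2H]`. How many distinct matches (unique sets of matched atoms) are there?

2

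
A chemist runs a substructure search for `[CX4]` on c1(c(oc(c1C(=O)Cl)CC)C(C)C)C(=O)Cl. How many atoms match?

The query [CX4] means: C with X4: aliphatic carbon with exactly 4 total connections (bonds + H).
Check the 16 heavy atoms by environment: 1× o (aromatic, X2) → no; 4× c (aromatic, X3) → no; 5× C (X4) → match; 2× C (X3) → no; 2× O (X1) → no; 2× Cl (X1) → no.
That gives 5 matching atoms.

5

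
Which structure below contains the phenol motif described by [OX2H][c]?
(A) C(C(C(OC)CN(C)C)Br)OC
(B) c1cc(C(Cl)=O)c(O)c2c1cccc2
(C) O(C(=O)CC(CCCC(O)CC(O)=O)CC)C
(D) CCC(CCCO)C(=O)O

B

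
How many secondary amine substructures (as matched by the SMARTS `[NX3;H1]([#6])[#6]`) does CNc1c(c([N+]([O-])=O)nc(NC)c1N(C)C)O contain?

2

[NX3;H1]([#6])[#6] is the SMARTS for a secondary amine: a trivalent nitrogen with one H, bonded to two carbons.
The molecule carries 2 separate instances of an N-methylamino group (-NHCH3) meeting every constraint; each maps to a distinct set of atoms, giving 2 matches.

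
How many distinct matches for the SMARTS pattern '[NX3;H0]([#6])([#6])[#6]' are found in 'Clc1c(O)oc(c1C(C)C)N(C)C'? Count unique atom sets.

1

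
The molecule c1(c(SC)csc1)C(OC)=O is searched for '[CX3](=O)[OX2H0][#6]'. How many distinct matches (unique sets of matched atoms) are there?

[CX3](=O)[OX2H0][#6] is the SMARTS for an ester: a carbonyl carbon bonded to an oxygen that is itself bonded to carbon (no H on that O).
Exactly one fragment in the molecule meets all constraints, giving 1 match.

1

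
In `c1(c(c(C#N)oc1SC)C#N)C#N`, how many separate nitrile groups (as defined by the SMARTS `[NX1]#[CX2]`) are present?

3

[NX1]#[CX2] is the SMARTS for a nitrile: a nitrogen triple-bonded to a two-connected carbon.
The molecule carries 3 separate instances of a nitrile (-C#N) meeting every constraint; each maps to a distinct set of atoms, giving 3 matches.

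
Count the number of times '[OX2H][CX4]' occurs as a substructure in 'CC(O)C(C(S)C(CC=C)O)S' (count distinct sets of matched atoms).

2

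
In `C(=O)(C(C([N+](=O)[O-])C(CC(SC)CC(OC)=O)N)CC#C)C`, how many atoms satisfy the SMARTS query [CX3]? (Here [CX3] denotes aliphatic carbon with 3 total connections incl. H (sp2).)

2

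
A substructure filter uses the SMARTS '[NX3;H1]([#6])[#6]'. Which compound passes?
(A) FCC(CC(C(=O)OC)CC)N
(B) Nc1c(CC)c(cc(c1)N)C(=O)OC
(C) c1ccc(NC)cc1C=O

C

[NX3;H1]([#6])[#6] describes a trivalent nitrogen with one H, bonded to two carbons (a secondary amine).
(A) has a primary amino group (-NH2) but the nitrogen has H2 and only one carbon neighbour.
(B) has a primary amino group (-NH2) but the nitrogen has H2 and only one carbon neighbour.
(C) contains an N-methylamino group (-NHCH3), which satisfies every atom and bond constraint.
So the answer is (C).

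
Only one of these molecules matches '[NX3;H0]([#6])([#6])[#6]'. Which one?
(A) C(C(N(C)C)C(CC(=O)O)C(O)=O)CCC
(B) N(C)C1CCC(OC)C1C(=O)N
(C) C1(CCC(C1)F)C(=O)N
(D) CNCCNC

[NX3;H0]([#6])([#6])[#6] describes a trivalent nitrogen with no H, bonded to three carbons (a tertiary amine).
(A) contains a dimethylamino group (-N(CH3)2), which satisfies every atom and bond constraint.
(B) has an N-methylamino group (-NHCH3) but the nitrogen still has one H (H1), not H0.
(C) has a primary amide (-C(=O)NH2) but the amide nitrogen has H2 and only one carbon neighbour.
(D) has an N-methylamino group (-NHCH3) but the nitrogen still has one H (H1), not H0.
So the answer is (A).

A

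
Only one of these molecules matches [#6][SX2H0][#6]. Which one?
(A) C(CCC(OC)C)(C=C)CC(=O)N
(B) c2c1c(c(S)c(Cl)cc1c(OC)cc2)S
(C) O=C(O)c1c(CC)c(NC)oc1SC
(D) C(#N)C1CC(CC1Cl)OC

C

[#6][SX2H0][#6] describes an aliphatic sulfur bridging two carbons with no H on the sulfur (a thioether).
(A) has a methoxy ether (-OCH3) but the bridging atom is O, not S.
(B) has a thiol (-SH) but the sulfur has H1, not H0 bridging two carbons.
(C) contains a methylthio ether (-SCH3), which satisfies every atom and bond constraint.
(D) has a methoxy ether (-OCH3) but the bridging atom is O, not S.
So the answer is (C).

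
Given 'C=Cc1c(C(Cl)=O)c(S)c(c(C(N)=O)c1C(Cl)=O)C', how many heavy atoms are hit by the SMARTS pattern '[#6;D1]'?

The query [#6;D1] means: carbon bonded to exactly one heavy atom.
Check the 19 heavy atoms by environment: 6× c (aromatic, D3) → no; 3× C (D3) → no; 3× O (D1) → no; 1× N (D1) → no; 2× C (D1) → match; 2× Cl (D1) → no; 1× C (D2) → no; 1× S (D1) → no.
That gives 2 matching atoms.

2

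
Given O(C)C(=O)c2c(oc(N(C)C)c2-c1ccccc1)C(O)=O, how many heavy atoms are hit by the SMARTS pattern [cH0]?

5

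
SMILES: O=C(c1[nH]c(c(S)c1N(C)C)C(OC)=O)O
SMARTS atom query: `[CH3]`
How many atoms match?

3

The query [CH3] means: aliphatic carbon with exactly three hydrogens.
Check the 16 heavy atoms by environment: 1× n (aromatic, H1) → no; 4× c (aromatic, H0) → no; 1× N (H0) → no; 3× C (H3) → match; 1× S (H1) → no; 2× C (H0) → no; 3× O (H0) → no; 1× O (H1) → no.
That gives 3 matching atoms.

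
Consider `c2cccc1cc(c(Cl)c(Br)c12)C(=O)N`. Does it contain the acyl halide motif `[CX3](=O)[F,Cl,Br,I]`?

No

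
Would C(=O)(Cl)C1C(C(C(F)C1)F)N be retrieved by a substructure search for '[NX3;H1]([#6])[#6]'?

No

The pattern [NX3;H1]([#6])[#6] describes a trivalent nitrogen with one H, bonded to two carbons — a secondary amine.
The closest candidate here is a primary amino group (-NH2), but the nitrogen has H2 and only one carbon neighbour. No other fragment satisfies the full query, so there is no match.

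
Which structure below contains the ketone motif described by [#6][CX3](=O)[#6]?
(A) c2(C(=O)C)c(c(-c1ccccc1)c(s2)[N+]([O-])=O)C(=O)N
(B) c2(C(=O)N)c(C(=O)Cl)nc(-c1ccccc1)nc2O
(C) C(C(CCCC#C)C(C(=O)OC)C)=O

A

[#6][CX3](=O)[#6] describes a carbonyl carbon (no H) flanked by two carbons (a ketone).
(A) contains an acetyl/ketone group (-C(=O)CH3), which satisfies every atom and bond constraint.
(B) has a primary amide (-C(=O)NH2) but one neighbour of the carbonyl carbon is N, not C.
(C) has a methyl-ester group (-C(=O)OCH3) but one neighbour of the carbonyl carbon is O, not C.
So the answer is (A).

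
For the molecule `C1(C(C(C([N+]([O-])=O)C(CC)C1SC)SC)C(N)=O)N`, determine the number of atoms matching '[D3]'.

The query [D3] means: atom with exactly three heavy-atom neighbours.
Check the 19 heavy atoms by environment: 7× C (D3) → match; 2× N (D1) → no; 2× S (D2) → no; 3× C (D1) → no; 2× O (D1) → no; 1× N (charge +1, D3) → match; 1× O (charge -1, D1) → no; 1× C (D2) → no.
Summing the matching environments: 7 + 1 = 8 matching atoms.

8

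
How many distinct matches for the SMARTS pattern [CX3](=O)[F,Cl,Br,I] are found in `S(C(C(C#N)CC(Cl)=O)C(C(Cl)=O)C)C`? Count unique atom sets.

2

[CX3](=O)[F,Cl,Br,I] is the SMARTS for an acyl halide: a carbonyl carbon bonded to a halogen.
The molecule carries 2 separate instances of an acyl chloride (-C(=O)Cl) meeting every constraint; each maps to a distinct set of atoms, giving 2 matches.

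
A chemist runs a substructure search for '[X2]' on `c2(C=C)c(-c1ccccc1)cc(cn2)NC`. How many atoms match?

1

The query [X2] means: any atom with exactly two total connections (bonds + H).
Check the 16 heavy atoms by environment: 1× n (aromatic, X2) → match; 11× c (aromatic, X3) → no; 2× C (X3) → no; 1× N (X3) → no; 1× C (X4) → no.
That gives 1 matching atom.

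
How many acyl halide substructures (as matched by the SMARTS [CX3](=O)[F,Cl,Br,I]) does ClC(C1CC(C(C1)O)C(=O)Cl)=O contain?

[CX3](=O)[F,Cl,Br,I] is the SMARTS for an acyl halide: a carbonyl carbon bonded to a halogen.
The molecule carries 2 separate instances of an acyl chloride (-C(=O)Cl) meeting every constraint; each maps to a distinct set of atoms, giving 2 matches.

2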